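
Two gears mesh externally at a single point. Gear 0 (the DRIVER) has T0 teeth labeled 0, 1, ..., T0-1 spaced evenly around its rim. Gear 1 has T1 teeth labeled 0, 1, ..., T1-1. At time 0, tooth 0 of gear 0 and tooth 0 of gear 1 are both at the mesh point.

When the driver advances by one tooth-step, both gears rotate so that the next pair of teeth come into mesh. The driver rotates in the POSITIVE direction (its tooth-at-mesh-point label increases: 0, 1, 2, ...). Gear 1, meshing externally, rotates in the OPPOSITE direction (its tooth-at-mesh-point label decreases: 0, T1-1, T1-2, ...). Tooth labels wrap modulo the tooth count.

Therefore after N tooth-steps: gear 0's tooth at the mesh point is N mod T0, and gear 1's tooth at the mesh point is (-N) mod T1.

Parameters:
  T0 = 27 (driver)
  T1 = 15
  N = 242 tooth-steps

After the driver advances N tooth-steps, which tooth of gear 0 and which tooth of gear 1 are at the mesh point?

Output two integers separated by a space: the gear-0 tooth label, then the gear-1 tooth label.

Gear 0 (driver, T0=27): tooth at mesh = N mod T0
  242 = 8 * 27 + 26, so 242 mod 27 = 26
  gear 0 tooth = 26
Gear 1 (driven, T1=15): tooth at mesh = (-N) mod T1
  242 = 16 * 15 + 2, so 242 mod 15 = 2
  (-242) mod 15 = (-2) mod 15 = 15 - 2 = 13
Mesh after 242 steps: gear-0 tooth 26 meets gear-1 tooth 13

Answer: 26 13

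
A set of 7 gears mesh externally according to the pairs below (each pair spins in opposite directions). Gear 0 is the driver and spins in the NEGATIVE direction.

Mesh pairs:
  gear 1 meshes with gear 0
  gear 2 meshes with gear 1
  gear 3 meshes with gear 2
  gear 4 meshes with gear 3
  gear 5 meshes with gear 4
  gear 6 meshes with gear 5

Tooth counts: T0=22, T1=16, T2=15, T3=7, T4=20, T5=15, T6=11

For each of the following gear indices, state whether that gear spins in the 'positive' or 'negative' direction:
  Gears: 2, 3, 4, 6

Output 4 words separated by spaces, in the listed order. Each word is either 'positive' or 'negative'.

Answer: negative positive negative negative

Derivation:
Gear 0 (driver): negative (depth 0)
  gear 1: meshes with gear 0 -> depth 1 -> positive (opposite of gear 0)
  gear 2: meshes with gear 1 -> depth 2 -> negative (opposite of gear 1)
  gear 3: meshes with gear 2 -> depth 3 -> positive (opposite of gear 2)
  gear 4: meshes with gear 3 -> depth 4 -> negative (opposite of gear 3)
  gear 5: meshes with gear 4 -> depth 5 -> positive (opposite of gear 4)
  gear 6: meshes with gear 5 -> depth 6 -> negative (opposite of gear 5)
Queried indices 2, 3, 4, 6 -> negative, positive, negative, negative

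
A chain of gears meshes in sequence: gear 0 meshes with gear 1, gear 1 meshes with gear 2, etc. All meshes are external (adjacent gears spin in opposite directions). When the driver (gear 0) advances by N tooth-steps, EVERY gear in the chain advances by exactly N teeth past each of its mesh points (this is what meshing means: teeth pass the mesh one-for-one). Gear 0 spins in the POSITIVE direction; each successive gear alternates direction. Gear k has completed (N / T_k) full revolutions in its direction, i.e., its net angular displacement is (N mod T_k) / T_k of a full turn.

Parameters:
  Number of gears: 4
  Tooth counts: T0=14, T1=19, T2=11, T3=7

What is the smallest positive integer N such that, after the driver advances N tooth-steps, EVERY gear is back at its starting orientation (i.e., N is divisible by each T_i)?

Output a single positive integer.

Answer: 2926

Derivation:
Gear k returns to start when N is a multiple of T_k.
All gears at start simultaneously when N is a common multiple of [14, 19, 11, 7]; the smallest such N is lcm(14, 19, 11, 7).
Start: lcm = T0 = 14
Fold in T1=19: gcd(14, 19) = 1; lcm(14, 19) = 14 * 19 / 1 = 266 / 1 = 266
Fold in T2=11: gcd(266, 11) = 1; lcm(266, 11) = 266 * 11 / 1 = 2926 / 1 = 2926
Fold in T3=7: gcd(2926, 7) = 7; lcm(2926, 7) = 2926 * 7 / 7 = 20482 / 7 = 2926
Full cycle length = 2926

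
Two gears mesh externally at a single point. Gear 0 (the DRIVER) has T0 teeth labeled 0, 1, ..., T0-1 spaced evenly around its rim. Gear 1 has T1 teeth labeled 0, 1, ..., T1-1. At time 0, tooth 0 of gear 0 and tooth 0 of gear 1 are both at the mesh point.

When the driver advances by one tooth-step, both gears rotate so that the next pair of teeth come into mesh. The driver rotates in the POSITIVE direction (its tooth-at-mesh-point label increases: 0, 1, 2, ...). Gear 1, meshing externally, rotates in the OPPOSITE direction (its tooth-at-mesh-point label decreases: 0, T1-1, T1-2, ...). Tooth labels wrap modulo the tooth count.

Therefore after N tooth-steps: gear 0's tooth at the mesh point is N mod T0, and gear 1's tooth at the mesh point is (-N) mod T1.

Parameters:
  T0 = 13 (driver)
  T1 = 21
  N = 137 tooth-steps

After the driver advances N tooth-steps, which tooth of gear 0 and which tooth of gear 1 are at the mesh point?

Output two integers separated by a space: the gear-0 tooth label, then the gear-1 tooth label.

Answer: 7 10

Derivation:
Gear 0 (driver, T0=13): tooth at mesh = N mod T0
  137 = 10 * 13 + 7, so 137 mod 13 = 7
  gear 0 tooth = 7
Gear 1 (driven, T1=21): tooth at mesh = (-N) mod T1
  137 = 6 * 21 + 11, so 137 mod 21 = 11
  (-137) mod 21 = (-11) mod 21 = 21 - 11 = 10
Mesh after 137 steps: gear-0 tooth 7 meets gear-1 tooth 10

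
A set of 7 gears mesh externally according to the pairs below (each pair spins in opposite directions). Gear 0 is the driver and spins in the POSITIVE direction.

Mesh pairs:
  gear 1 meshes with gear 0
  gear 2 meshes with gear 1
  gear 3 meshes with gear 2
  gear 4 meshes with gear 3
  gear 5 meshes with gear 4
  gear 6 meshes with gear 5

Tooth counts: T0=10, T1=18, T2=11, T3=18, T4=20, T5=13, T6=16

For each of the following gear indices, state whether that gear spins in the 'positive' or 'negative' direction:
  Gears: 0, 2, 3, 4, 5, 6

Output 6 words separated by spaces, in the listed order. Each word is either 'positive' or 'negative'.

Gear 0 (driver): positive (depth 0)
  gear 1: meshes with gear 0 -> depth 1 -> negative (opposite of gear 0)
  gear 2: meshes with gear 1 -> depth 2 -> positive (opposite of gear 1)
  gear 3: meshes with gear 2 -> depth 3 -> negative (opposite of gear 2)
  gear 4: meshes with gear 3 -> depth 4 -> positive (opposite of gear 3)
  gear 5: meshes with gear 4 -> depth 5 -> negative (opposite of gear 4)
  gear 6: meshes with gear 5 -> depth 6 -> positive (opposite of gear 5)
Queried indices 0, 2, 3, 4, 5, 6 -> positive, positive, negative, positive, negative, positive

Answer: positive positive negative positive negative positive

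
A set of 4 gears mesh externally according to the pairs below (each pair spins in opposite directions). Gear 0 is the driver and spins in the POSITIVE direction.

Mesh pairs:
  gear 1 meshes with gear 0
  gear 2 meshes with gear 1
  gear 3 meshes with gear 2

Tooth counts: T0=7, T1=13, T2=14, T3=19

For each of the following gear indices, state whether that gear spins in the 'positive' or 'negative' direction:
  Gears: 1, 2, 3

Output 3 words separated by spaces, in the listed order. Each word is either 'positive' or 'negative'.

Answer: negative positive negative

Derivation:
Gear 0 (driver): positive (depth 0)
  gear 1: meshes with gear 0 -> depth 1 -> negative (opposite of gear 0)
  gear 2: meshes with gear 1 -> depth 2 -> positive (opposite of gear 1)
  gear 3: meshes with gear 2 -> depth 3 -> negative (opposite of gear 2)
Queried indices 1, 2, 3 -> negative, positive, negative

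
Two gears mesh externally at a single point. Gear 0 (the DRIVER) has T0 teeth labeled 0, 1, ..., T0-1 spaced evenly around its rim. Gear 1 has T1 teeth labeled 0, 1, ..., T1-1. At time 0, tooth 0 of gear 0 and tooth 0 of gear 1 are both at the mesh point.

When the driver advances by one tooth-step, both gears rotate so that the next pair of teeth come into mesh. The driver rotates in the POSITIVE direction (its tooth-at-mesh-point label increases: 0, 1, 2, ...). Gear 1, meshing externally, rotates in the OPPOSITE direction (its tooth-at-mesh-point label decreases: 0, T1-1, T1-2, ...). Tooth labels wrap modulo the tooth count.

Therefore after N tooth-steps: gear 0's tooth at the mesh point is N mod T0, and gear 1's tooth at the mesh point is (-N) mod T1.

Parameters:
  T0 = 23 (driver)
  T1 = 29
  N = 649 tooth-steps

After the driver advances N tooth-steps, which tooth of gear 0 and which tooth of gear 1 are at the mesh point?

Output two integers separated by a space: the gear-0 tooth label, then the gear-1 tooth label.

Answer: 5 18

Derivation:
Gear 0 (driver, T0=23): tooth at mesh = N mod T0
  649 = 28 * 23 + 5, so 649 mod 23 = 5
  gear 0 tooth = 5
Gear 1 (driven, T1=29): tooth at mesh = (-N) mod T1
  649 = 22 * 29 + 11, so 649 mod 29 = 11
  (-649) mod 29 = (-11) mod 29 = 29 - 11 = 18
Mesh after 649 steps: gear-0 tooth 5 meets gear-1 tooth 18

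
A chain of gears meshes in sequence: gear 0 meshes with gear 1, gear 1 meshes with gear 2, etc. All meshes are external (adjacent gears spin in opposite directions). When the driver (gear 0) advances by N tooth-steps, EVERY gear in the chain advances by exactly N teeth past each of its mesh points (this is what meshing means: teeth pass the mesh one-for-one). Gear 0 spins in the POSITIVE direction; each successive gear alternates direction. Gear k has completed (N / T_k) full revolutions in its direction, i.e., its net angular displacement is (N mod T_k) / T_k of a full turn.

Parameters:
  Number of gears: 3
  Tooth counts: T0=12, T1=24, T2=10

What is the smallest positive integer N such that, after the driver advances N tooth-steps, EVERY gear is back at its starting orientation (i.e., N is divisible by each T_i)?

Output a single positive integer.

Gear k returns to start when N is a multiple of T_k.
All gears at start simultaneously when N is a common multiple of [12, 24, 10]; the smallest such N is lcm(12, 24, 10).
Start: lcm = T0 = 12
Fold in T1=24: gcd(12, 24) = 12; lcm(12, 24) = 12 * 24 / 12 = 288 / 12 = 24
Fold in T2=10: gcd(24, 10) = 2; lcm(24, 10) = 24 * 10 / 2 = 240 / 2 = 120
Full cycle length = 120

Answer: 120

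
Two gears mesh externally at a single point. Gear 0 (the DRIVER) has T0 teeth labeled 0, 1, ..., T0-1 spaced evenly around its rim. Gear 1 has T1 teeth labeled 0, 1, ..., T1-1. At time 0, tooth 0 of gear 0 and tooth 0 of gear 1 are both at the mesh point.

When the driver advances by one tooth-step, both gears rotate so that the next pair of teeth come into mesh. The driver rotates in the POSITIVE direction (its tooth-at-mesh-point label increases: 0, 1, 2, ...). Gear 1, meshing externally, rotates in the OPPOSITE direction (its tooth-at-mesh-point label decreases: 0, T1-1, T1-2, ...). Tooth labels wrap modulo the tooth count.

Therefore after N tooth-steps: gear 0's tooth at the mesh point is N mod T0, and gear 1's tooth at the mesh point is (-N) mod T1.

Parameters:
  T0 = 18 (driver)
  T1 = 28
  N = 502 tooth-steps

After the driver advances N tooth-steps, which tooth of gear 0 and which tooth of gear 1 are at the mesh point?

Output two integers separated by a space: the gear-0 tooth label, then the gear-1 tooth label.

Answer: 16 2

Derivation:
Gear 0 (driver, T0=18): tooth at mesh = N mod T0
  502 = 27 * 18 + 16, so 502 mod 18 = 16
  gear 0 tooth = 16
Gear 1 (driven, T1=28): tooth at mesh = (-N) mod T1
  502 = 17 * 28 + 26, so 502 mod 28 = 26
  (-502) mod 28 = (-26) mod 28 = 28 - 26 = 2
Mesh after 502 steps: gear-0 tooth 16 meets gear-1 tooth 2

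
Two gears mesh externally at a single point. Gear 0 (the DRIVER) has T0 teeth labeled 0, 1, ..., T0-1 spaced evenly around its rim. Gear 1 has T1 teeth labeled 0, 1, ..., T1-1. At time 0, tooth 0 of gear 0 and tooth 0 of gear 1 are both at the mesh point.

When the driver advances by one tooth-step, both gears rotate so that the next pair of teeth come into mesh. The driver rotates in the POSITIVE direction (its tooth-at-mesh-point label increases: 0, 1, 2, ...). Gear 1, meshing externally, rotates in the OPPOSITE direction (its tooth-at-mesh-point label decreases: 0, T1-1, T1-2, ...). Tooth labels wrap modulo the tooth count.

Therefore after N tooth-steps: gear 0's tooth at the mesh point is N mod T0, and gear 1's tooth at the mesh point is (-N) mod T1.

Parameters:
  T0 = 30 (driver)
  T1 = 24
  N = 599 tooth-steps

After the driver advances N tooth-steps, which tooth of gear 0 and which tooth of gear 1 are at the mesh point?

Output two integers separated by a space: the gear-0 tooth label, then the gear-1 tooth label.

Gear 0 (driver, T0=30): tooth at mesh = N mod T0
  599 = 19 * 30 + 29, so 599 mod 30 = 29
  gear 0 tooth = 29
Gear 1 (driven, T1=24): tooth at mesh = (-N) mod T1
  599 = 24 * 24 + 23, so 599 mod 24 = 23
  (-599) mod 24 = (-23) mod 24 = 24 - 23 = 1
Mesh after 599 steps: gear-0 tooth 29 meets gear-1 tooth 1

Answer: 29 1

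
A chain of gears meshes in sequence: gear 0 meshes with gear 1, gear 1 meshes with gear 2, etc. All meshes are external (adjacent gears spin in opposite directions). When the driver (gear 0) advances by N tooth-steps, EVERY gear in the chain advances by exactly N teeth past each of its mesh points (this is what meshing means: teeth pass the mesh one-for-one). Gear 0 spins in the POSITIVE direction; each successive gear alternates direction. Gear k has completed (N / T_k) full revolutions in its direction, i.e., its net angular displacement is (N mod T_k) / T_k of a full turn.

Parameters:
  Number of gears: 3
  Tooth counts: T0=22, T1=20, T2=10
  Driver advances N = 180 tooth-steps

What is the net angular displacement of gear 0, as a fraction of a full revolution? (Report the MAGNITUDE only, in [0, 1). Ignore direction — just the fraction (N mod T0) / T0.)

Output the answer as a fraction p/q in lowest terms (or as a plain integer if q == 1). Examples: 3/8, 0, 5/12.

Answer: 2/11

Derivation:
Chain of 3 gears, tooth counts: [22, 20, 10]
  gear 0: T0=22, direction=positive, advance = 180 mod 22 = 4 teeth = 4/22 turn
  gear 1: T1=20, direction=negative, advance = 180 mod 20 = 0 teeth = 0/20 turn
  gear 2: T2=10, direction=positive, advance = 180 mod 10 = 0 teeth = 0/10 turn
Gear 0: 180 mod 22 = 4
Fraction = 4 / 22 = 2/11 (gcd(4,22)=2) = 2/11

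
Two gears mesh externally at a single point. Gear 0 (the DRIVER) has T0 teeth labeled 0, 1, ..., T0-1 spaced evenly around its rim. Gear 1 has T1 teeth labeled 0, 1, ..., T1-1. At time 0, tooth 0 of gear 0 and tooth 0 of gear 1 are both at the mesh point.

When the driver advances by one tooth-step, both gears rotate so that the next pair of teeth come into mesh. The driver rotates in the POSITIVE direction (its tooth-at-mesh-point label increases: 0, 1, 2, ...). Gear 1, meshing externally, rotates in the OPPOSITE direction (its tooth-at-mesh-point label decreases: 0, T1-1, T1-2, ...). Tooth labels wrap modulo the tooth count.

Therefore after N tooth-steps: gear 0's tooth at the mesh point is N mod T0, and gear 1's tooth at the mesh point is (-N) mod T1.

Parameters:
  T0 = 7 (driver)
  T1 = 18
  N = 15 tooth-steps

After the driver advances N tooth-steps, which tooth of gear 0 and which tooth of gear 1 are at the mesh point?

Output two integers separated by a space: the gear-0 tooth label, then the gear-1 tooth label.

Answer: 1 3

Derivation:
Gear 0 (driver, T0=7): tooth at mesh = N mod T0
  15 = 2 * 7 + 1, so 15 mod 7 = 1
  gear 0 tooth = 1
Gear 1 (driven, T1=18): tooth at mesh = (-N) mod T1
  15 = 0 * 18 + 15, so 15 mod 18 = 15
  (-15) mod 18 = (-15) mod 18 = 18 - 15 = 3
Mesh after 15 steps: gear-0 tooth 1 meets gear-1 tooth 3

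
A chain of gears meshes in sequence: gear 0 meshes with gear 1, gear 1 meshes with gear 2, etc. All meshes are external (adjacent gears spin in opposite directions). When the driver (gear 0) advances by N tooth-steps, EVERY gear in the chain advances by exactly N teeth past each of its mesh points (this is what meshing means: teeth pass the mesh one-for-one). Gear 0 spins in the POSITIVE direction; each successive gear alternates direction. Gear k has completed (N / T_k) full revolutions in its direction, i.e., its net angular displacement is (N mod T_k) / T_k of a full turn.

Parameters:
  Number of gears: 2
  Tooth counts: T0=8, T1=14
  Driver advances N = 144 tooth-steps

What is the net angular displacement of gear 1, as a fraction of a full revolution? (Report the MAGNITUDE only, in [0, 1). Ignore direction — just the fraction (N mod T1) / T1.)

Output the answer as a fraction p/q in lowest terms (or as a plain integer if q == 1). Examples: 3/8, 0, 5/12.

Answer: 2/7

Derivation:
Chain of 2 gears, tooth counts: [8, 14]
  gear 0: T0=8, direction=positive, advance = 144 mod 8 = 0 teeth = 0/8 turn
  gear 1: T1=14, direction=negative, advance = 144 mod 14 = 4 teeth = 4/14 turn
Gear 1: 144 mod 14 = 4
Fraction = 4 / 14 = 2/7 (gcd(4,14)=2) = 2/7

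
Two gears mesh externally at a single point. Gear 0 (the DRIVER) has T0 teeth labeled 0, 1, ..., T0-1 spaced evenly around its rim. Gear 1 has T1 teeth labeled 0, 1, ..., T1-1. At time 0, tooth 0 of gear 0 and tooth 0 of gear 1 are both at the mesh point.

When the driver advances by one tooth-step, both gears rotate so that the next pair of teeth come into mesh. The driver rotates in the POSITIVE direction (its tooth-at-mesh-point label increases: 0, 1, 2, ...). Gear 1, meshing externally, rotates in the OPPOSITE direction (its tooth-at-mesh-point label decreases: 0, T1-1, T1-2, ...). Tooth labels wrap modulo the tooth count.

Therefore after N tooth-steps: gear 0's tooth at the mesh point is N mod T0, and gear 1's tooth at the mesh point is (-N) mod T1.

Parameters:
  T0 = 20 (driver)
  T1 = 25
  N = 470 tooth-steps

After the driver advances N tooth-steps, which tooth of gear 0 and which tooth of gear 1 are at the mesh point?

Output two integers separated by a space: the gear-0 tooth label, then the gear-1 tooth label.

Gear 0 (driver, T0=20): tooth at mesh = N mod T0
  470 = 23 * 20 + 10, so 470 mod 20 = 10
  gear 0 tooth = 10
Gear 1 (driven, T1=25): tooth at mesh = (-N) mod T1
  470 = 18 * 25 + 20, so 470 mod 25 = 20
  (-470) mod 25 = (-20) mod 25 = 25 - 20 = 5
Mesh after 470 steps: gear-0 tooth 10 meets gear-1 tooth 5

Answer: 10 5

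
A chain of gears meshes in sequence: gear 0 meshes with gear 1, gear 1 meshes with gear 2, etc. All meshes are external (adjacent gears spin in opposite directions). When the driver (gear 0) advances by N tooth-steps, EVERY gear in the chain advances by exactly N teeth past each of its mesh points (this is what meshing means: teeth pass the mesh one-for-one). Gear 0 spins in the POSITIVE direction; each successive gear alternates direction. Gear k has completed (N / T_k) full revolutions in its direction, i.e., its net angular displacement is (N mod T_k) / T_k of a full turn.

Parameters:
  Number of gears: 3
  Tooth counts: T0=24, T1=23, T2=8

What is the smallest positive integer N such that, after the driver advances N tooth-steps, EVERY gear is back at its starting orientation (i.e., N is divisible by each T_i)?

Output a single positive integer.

Gear k returns to start when N is a multiple of T_k.
All gears at start simultaneously when N is a common multiple of [24, 23, 8]; the smallest such N is lcm(24, 23, 8).
Start: lcm = T0 = 24
Fold in T1=23: gcd(24, 23) = 1; lcm(24, 23) = 24 * 23 / 1 = 552 / 1 = 552
Fold in T2=8: gcd(552, 8) = 8; lcm(552, 8) = 552 * 8 / 8 = 4416 / 8 = 552
Full cycle length = 552

Answer: 552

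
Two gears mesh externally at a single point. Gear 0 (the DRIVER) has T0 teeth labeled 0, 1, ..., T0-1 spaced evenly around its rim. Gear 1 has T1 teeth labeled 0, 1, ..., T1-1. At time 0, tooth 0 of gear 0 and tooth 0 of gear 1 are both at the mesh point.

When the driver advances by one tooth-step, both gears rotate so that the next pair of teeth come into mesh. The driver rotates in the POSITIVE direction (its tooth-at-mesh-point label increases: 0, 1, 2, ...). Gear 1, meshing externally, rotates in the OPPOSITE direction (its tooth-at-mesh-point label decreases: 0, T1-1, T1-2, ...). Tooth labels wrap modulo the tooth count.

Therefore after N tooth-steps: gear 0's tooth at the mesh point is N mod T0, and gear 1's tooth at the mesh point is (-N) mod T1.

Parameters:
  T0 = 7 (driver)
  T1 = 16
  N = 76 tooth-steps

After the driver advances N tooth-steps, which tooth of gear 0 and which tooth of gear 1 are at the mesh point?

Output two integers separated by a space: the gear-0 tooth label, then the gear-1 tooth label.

Answer: 6 4

Derivation:
Gear 0 (driver, T0=7): tooth at mesh = N mod T0
  76 = 10 * 7 + 6, so 76 mod 7 = 6
  gear 0 tooth = 6
Gear 1 (driven, T1=16): tooth at mesh = (-N) mod T1
  76 = 4 * 16 + 12, so 76 mod 16 = 12
  (-76) mod 16 = (-12) mod 16 = 16 - 12 = 4
Mesh after 76 steps: gear-0 tooth 6 meets gear-1 tooth 4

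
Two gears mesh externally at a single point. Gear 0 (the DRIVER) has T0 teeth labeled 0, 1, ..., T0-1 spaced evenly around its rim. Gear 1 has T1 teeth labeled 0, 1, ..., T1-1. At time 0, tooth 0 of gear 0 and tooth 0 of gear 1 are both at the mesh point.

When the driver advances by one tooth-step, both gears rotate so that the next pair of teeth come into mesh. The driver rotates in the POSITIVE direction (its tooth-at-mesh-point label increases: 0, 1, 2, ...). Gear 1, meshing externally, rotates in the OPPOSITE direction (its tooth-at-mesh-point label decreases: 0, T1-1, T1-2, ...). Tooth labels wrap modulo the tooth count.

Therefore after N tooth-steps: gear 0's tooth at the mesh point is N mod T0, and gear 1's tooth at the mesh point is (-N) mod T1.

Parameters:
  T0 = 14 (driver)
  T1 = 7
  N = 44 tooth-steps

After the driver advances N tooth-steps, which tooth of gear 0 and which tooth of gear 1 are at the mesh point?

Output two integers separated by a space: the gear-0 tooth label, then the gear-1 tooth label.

Gear 0 (driver, T0=14): tooth at mesh = N mod T0
  44 = 3 * 14 + 2, so 44 mod 14 = 2
  gear 0 tooth = 2
Gear 1 (driven, T1=7): tooth at mesh = (-N) mod T1
  44 = 6 * 7 + 2, so 44 mod 7 = 2
  (-44) mod 7 = (-2) mod 7 = 7 - 2 = 5
Mesh after 44 steps: gear-0 tooth 2 meets gear-1 tooth 5

Answer: 2 5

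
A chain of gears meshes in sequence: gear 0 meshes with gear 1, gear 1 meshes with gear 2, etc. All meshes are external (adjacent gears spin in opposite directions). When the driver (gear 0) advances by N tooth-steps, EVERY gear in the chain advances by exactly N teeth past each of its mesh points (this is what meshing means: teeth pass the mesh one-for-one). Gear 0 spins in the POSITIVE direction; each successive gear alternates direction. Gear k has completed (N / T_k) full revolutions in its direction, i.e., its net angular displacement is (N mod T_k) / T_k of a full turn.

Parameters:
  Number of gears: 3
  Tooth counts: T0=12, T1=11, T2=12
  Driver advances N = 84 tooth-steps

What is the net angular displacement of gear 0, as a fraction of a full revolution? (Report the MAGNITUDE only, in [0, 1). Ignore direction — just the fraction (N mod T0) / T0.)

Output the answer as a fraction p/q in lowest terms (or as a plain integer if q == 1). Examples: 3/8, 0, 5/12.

Answer: 0

Derivation:
Chain of 3 gears, tooth counts: [12, 11, 12]
  gear 0: T0=12, direction=positive, advance = 84 mod 12 = 0 teeth = 0/12 turn
  gear 1: T1=11, direction=negative, advance = 84 mod 11 = 7 teeth = 7/11 turn
  gear 2: T2=12, direction=positive, advance = 84 mod 12 = 0 teeth = 0/12 turn
Gear 0: 84 mod 12 = 0
Fraction = 0 / 12 = 0/1 (gcd(0,12)=12) = 0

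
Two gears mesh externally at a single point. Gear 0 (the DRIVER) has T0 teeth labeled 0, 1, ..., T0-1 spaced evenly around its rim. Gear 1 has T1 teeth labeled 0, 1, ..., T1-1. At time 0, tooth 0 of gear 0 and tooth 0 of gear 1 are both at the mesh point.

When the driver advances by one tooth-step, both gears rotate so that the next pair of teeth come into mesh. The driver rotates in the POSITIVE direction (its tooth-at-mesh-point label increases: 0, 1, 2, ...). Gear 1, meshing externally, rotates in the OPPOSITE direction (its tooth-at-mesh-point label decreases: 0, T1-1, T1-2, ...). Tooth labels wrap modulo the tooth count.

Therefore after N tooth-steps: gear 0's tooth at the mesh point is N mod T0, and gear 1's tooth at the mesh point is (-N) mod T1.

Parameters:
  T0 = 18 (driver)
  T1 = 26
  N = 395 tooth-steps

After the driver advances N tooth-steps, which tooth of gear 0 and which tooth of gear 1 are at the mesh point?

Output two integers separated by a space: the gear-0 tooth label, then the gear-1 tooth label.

Answer: 17 21

Derivation:
Gear 0 (driver, T0=18): tooth at mesh = N mod T0
  395 = 21 * 18 + 17, so 395 mod 18 = 17
  gear 0 tooth = 17
Gear 1 (driven, T1=26): tooth at mesh = (-N) mod T1
  395 = 15 * 26 + 5, so 395 mod 26 = 5
  (-395) mod 26 = (-5) mod 26 = 26 - 5 = 21
Mesh after 395 steps: gear-0 tooth 17 meets gear-1 tooth 21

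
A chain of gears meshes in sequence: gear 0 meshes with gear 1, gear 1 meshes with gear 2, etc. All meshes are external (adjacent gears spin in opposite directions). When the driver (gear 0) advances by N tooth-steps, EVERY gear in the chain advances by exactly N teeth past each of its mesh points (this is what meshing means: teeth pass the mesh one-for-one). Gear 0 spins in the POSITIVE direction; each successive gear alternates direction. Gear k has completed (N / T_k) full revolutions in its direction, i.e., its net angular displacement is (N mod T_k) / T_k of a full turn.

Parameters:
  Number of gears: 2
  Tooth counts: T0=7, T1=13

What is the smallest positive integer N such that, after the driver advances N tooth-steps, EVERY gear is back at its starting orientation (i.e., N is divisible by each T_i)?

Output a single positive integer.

Gear k returns to start when N is a multiple of T_k.
All gears at start simultaneously when N is a common multiple of [7, 13]; the smallest such N is lcm(7, 13).
Start: lcm = T0 = 7
Fold in T1=13: gcd(7, 13) = 1; lcm(7, 13) = 7 * 13 / 1 = 91 / 1 = 91
Full cycle length = 91

Answer: 91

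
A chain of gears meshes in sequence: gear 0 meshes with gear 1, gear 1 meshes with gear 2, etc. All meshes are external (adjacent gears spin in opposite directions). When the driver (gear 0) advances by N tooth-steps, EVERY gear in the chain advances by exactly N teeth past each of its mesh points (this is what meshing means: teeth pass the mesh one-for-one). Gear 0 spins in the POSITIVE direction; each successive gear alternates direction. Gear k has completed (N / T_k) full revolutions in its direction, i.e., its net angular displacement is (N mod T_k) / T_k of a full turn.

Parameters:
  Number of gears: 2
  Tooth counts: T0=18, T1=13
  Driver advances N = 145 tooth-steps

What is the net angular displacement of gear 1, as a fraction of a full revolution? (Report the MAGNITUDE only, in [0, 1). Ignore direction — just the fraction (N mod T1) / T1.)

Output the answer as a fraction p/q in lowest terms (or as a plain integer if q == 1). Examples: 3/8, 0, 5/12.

Answer: 2/13

Derivation:
Chain of 2 gears, tooth counts: [18, 13]
  gear 0: T0=18, direction=positive, advance = 145 mod 18 = 1 teeth = 1/18 turn
  gear 1: T1=13, direction=negative, advance = 145 mod 13 = 2 teeth = 2/13 turn
Gear 1: 145 mod 13 = 2
Fraction = 2 / 13 = 2/13 (gcd(2,13)=1) = 2/13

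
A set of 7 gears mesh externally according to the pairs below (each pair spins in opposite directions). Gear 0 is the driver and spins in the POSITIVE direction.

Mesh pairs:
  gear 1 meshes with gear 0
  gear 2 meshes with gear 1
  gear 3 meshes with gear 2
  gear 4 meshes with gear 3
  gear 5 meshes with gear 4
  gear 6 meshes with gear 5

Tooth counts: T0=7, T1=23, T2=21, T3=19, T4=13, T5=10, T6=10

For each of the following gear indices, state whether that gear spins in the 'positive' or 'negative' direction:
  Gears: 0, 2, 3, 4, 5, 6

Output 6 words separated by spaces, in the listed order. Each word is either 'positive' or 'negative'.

Answer: positive positive negative positive negative positive

Derivation:
Gear 0 (driver): positive (depth 0)
  gear 1: meshes with gear 0 -> depth 1 -> negative (opposite of gear 0)
  gear 2: meshes with gear 1 -> depth 2 -> positive (opposite of gear 1)
  gear 3: meshes with gear 2 -> depth 3 -> negative (opposite of gear 2)
  gear 4: meshes with gear 3 -> depth 4 -> positive (opposite of gear 3)
  gear 5: meshes with gear 4 -> depth 5 -> negative (opposite of gear 4)
  gear 6: meshes with gear 5 -> depth 6 -> positive (opposite of gear 5)
Queried indices 0, 2, 3, 4, 5, 6 -> positive, positive, negative, positive, negative, positive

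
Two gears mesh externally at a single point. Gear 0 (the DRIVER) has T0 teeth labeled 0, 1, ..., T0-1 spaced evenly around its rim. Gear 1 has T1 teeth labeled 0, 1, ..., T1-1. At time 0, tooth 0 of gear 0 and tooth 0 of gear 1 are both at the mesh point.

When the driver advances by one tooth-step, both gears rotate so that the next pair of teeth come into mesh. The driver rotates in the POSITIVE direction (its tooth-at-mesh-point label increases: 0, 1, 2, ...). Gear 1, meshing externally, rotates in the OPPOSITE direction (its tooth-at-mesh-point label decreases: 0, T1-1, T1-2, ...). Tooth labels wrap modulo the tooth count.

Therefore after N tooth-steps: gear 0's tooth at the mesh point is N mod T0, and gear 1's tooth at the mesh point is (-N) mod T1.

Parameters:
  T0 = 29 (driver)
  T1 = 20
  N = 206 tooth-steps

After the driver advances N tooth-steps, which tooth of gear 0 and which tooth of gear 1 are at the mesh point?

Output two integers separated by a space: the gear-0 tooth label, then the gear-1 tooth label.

Gear 0 (driver, T0=29): tooth at mesh = N mod T0
  206 = 7 * 29 + 3, so 206 mod 29 = 3
  gear 0 tooth = 3
Gear 1 (driven, T1=20): tooth at mesh = (-N) mod T1
  206 = 10 * 20 + 6, so 206 mod 20 = 6
  (-206) mod 20 = (-6) mod 20 = 20 - 6 = 14
Mesh after 206 steps: gear-0 tooth 3 meets gear-1 tooth 14

Answer: 3 14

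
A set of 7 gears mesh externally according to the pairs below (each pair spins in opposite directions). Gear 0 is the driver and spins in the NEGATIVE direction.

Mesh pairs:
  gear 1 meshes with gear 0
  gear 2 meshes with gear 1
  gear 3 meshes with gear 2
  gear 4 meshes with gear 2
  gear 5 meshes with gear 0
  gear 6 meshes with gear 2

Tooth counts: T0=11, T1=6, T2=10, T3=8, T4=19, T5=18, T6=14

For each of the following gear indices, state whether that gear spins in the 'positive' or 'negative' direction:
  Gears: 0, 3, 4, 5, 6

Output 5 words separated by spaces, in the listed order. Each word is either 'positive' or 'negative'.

Gear 0 (driver): negative (depth 0)
  gear 1: meshes with gear 0 -> depth 1 -> positive (opposite of gear 0)
  gear 2: meshes with gear 1 -> depth 2 -> negative (opposite of gear 1)
  gear 3: meshes with gear 2 -> depth 3 -> positive (opposite of gear 2)
  gear 4: meshes with gear 2 -> depth 3 -> positive (opposite of gear 2)
  gear 5: meshes with gear 0 -> depth 1 -> positive (opposite of gear 0)
  gear 6: meshes with gear 2 -> depth 3 -> positive (opposite of gear 2)
Queried indices 0, 3, 4, 5, 6 -> negative, positive, positive, positive, positive

Answer: negative positive positive positive positive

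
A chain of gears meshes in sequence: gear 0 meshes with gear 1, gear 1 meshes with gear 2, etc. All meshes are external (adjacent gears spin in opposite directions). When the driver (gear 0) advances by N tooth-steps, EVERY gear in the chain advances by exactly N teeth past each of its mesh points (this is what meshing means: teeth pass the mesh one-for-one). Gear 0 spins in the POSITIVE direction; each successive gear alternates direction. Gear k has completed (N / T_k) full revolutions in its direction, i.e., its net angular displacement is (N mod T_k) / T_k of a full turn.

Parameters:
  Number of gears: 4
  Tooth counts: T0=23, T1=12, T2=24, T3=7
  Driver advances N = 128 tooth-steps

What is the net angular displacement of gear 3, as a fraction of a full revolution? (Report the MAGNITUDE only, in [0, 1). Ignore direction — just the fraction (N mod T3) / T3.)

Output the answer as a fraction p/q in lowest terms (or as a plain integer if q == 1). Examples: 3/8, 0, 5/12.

Answer: 2/7

Derivation:
Chain of 4 gears, tooth counts: [23, 12, 24, 7]
  gear 0: T0=23, direction=positive, advance = 128 mod 23 = 13 teeth = 13/23 turn
  gear 1: T1=12, direction=negative, advance = 128 mod 12 = 8 teeth = 8/12 turn
  gear 2: T2=24, direction=positive, advance = 128 mod 24 = 8 teeth = 8/24 turn
  gear 3: T3=7, direction=negative, advance = 128 mod 7 = 2 teeth = 2/7 turn
Gear 3: 128 mod 7 = 2
Fraction = 2 / 7 = 2/7 (gcd(2,7)=1) = 2/7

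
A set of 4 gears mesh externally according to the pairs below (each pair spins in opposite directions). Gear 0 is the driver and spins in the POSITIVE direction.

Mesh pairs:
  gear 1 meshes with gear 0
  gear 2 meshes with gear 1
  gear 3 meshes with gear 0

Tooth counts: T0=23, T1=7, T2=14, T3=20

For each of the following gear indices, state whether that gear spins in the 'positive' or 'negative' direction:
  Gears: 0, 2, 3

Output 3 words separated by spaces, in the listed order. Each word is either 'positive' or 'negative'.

Answer: positive positive negative

Derivation:
Gear 0 (driver): positive (depth 0)
  gear 1: meshes with gear 0 -> depth 1 -> negative (opposite of gear 0)
  gear 2: meshes with gear 1 -> depth 2 -> positive (opposite of gear 1)
  gear 3: meshes with gear 0 -> depth 1 -> negative (opposite of gear 0)
Queried indices 0, 2, 3 -> positive, positive, negative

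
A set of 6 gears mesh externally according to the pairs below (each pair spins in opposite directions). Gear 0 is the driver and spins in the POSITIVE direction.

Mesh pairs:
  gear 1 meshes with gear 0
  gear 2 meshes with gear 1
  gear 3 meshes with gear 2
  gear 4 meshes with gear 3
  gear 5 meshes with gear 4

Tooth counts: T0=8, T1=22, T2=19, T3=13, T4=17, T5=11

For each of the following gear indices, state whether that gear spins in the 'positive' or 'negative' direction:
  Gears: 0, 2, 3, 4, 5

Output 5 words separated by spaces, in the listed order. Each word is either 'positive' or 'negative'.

Gear 0 (driver): positive (depth 0)
  gear 1: meshes with gear 0 -> depth 1 -> negative (opposite of gear 0)
  gear 2: meshes with gear 1 -> depth 2 -> positive (opposite of gear 1)
  gear 3: meshes with gear 2 -> depth 3 -> negative (opposite of gear 2)
  gear 4: meshes with gear 3 -> depth 4 -> positive (opposite of gear 3)
  gear 5: meshes with gear 4 -> depth 5 -> negative (opposite of gear 4)
Queried indices 0, 2, 3, 4, 5 -> positive, positive, negative, positive, negative

Answer: positive positive negative positive negative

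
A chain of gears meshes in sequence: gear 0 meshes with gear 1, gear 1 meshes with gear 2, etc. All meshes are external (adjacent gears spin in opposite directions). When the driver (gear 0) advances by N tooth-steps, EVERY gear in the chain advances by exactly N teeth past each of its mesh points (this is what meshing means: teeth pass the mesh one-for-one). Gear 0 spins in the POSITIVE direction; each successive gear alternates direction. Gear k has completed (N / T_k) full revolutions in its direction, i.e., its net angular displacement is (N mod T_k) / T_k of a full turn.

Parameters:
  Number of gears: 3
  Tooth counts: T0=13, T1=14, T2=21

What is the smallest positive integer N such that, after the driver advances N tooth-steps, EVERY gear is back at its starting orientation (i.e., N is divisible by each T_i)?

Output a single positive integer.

Answer: 546

Derivation:
Gear k returns to start when N is a multiple of T_k.
All gears at start simultaneously when N is a common multiple of [13, 14, 21]; the smallest such N is lcm(13, 14, 21).
Start: lcm = T0 = 13
Fold in T1=14: gcd(13, 14) = 1; lcm(13, 14) = 13 * 14 / 1 = 182 / 1 = 182
Fold in T2=21: gcd(182, 21) = 7; lcm(182, 21) = 182 * 21 / 7 = 3822 / 7 = 546
Full cycle length = 546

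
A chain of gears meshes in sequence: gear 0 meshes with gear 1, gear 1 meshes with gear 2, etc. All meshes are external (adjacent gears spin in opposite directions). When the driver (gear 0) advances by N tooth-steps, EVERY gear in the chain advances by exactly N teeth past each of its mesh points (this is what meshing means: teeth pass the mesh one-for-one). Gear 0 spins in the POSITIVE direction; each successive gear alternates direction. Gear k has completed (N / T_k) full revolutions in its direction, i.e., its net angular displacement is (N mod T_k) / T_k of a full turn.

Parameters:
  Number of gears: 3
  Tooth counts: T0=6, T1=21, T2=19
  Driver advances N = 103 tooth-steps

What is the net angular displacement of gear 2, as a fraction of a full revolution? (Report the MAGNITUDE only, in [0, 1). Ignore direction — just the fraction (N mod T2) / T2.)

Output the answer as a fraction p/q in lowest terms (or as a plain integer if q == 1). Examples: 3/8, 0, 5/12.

Chain of 3 gears, tooth counts: [6, 21, 19]
  gear 0: T0=6, direction=positive, advance = 103 mod 6 = 1 teeth = 1/6 turn
  gear 1: T1=21, direction=negative, advance = 103 mod 21 = 19 teeth = 19/21 turn
  gear 2: T2=19, direction=positive, advance = 103 mod 19 = 8 teeth = 8/19 turn
Gear 2: 103 mod 19 = 8
Fraction = 8 / 19 = 8/19 (gcd(8,19)=1) = 8/19

Answer: 8/19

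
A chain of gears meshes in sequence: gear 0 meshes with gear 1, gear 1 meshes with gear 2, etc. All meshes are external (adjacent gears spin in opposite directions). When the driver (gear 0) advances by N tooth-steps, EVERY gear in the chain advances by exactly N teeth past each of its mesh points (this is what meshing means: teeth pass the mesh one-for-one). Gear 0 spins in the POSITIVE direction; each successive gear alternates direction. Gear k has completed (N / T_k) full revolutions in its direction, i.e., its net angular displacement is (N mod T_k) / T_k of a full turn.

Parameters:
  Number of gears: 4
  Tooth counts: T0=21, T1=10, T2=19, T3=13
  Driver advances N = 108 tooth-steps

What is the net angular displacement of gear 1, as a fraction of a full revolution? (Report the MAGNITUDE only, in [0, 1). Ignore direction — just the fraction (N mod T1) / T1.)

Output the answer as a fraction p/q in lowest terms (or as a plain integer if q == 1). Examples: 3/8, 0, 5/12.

Chain of 4 gears, tooth counts: [21, 10, 19, 13]
  gear 0: T0=21, direction=positive, advance = 108 mod 21 = 3 teeth = 3/21 turn
  gear 1: T1=10, direction=negative, advance = 108 mod 10 = 8 teeth = 8/10 turn
  gear 2: T2=19, direction=positive, advance = 108 mod 19 = 13 teeth = 13/19 turn
  gear 3: T3=13, direction=negative, advance = 108 mod 13 = 4 teeth = 4/13 turn
Gear 1: 108 mod 10 = 8
Fraction = 8 / 10 = 4/5 (gcd(8,10)=2) = 4/5

Answer: 4/5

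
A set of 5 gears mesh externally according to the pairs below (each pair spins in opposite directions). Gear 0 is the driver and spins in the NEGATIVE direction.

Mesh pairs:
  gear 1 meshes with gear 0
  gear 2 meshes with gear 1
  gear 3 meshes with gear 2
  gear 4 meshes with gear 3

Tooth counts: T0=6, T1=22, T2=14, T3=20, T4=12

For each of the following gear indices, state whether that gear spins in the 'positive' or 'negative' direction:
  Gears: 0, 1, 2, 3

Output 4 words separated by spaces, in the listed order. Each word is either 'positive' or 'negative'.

Answer: negative positive negative positive

Derivation:
Gear 0 (driver): negative (depth 0)
  gear 1: meshes with gear 0 -> depth 1 -> positive (opposite of gear 0)
  gear 2: meshes with gear 1 -> depth 2 -> negative (opposite of gear 1)
  gear 3: meshes with gear 2 -> depth 3 -> positive (opposite of gear 2)
  gear 4: meshes with gear 3 -> depth 4 -> negative (opposite of gear 3)
Queried indices 0, 1, 2, 3 -> negative, positive, negative, positive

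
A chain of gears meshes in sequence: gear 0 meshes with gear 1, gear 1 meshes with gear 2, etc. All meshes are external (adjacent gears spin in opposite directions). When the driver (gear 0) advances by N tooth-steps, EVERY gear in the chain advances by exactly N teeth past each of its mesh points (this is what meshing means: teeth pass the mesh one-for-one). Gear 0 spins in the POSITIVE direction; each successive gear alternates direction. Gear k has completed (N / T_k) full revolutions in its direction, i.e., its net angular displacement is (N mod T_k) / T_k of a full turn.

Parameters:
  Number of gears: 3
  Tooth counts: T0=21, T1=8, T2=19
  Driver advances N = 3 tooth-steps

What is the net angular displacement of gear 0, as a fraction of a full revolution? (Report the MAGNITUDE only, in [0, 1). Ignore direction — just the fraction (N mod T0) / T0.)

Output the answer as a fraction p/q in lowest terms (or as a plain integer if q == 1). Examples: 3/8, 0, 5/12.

Chain of 3 gears, tooth counts: [21, 8, 19]
  gear 0: T0=21, direction=positive, advance = 3 mod 21 = 3 teeth = 3/21 turn
  gear 1: T1=8, direction=negative, advance = 3 mod 8 = 3 teeth = 3/8 turn
  gear 2: T2=19, direction=positive, advance = 3 mod 19 = 3 teeth = 3/19 turn
Gear 0: 3 mod 21 = 3
Fraction = 3 / 21 = 1/7 (gcd(3,21)=3) = 1/7

Answer: 1/7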